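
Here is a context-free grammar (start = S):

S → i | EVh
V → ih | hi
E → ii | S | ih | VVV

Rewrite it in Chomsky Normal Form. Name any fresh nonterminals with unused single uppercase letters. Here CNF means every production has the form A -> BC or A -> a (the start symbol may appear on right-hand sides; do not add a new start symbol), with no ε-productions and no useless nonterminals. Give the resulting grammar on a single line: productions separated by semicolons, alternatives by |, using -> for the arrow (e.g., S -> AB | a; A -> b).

No ε-productions.
After unit-elimination: S -> i | EVh; E -> i | ih | ii | EVh | VVV; V -> hi | ih.
TERM: introduce A -> h, B -> i and substitute in every rule of length ≥2.
BIN: E -> EVA becomes E -> EC, C -> VA; E -> VVV becomes E -> VD, D -> VV; S -> EVA becomes S -> EF, F -> VA.

S -> i | EF; A -> h; B -> i; C -> VA; D -> VV; E -> i | BA | BB | EC | VD; F -> VA; V -> AB | BA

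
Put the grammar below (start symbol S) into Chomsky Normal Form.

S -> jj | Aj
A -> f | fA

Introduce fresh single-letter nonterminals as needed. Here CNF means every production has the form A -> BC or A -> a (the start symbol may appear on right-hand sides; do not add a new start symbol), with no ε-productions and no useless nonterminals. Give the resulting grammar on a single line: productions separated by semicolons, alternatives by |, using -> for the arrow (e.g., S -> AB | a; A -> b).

No ε-productions.
No unit productions to eliminate.
TERM: introduce B -> f, C -> j and substitute in every rule of length ≥2.

S -> AC | CC; A -> f | BA; B -> f; C -> j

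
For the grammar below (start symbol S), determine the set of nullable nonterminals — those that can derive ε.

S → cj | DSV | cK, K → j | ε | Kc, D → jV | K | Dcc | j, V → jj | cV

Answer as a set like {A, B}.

{D, K}

Directly nullable (have an ε-rule): {K}.
D is nullable via D -> K (every symbol on the right is already known nullable).
Not nullable: S, V — each has a terminal in every rule's right-hand side or depends on a non-nullable symbol.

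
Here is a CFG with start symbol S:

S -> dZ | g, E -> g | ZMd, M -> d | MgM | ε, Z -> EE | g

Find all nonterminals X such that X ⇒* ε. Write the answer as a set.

{M}

Directly nullable (have an ε-rule): {M}.
Not nullable: E, S, Z — each has a terminal in every rule's right-hand side or depends on a non-nullable symbol.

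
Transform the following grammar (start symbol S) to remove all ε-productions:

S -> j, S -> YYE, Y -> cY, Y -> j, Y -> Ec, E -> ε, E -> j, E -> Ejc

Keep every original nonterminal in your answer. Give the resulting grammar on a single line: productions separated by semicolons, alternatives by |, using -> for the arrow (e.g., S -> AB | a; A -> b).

S -> j | YY | YYE; E -> j | jc | Ejc; Y -> c | j | Ec | cY

Nullable set: {E}.
S -> YYE: E nullable, giving YY | YYE.
Drop E -> ε.
E -> Ejc: E nullable, giving Ejc | jc.
Y -> Ec: E nullable, giving Ec | c.
Unchanged (no nullable symbols): S -> j; E -> j; Y -> cY; Y -> j.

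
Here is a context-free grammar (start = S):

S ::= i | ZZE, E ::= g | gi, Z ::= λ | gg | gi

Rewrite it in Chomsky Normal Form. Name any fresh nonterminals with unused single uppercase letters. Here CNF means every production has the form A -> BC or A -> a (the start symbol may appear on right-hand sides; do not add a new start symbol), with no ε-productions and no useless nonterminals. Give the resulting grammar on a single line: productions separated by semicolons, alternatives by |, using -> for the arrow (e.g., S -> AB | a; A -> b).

Nullable: {Z}; after ε-elimination: S -> E | i | ZE | ZZE; E -> g | gi; Z -> gg | gi.
After unit-elimination: S -> g | i | ZE | gi | ZZE; E -> g | gi; Z -> gg | gi.
TERM: introduce A -> g, B -> i and substitute in every rule of length ≥2.
BIN: S -> ZZE becomes S -> ZC, C -> ZE.

S -> g | i | AB | ZC | ZE; A -> g; B -> i; C -> ZE; E -> g | AB; Z -> AA | AB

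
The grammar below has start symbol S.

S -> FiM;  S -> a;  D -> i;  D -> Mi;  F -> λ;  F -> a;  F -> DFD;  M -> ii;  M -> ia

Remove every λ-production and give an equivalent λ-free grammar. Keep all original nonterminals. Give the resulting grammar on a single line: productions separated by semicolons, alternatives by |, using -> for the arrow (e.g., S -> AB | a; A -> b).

S -> a | iM | FiM; D -> i | Mi; F -> a | DD | DFD; M -> ia | ii

Nullable set: {F}.
S -> FiM: F nullable, giving FiM | iM.
Drop F -> λ.
F -> DFD: F nullable, giving DD | DFD.
Unchanged (no nullable symbols): S -> a; D -> Mi; D -> i; F -> a; M -> ia; M -> ii.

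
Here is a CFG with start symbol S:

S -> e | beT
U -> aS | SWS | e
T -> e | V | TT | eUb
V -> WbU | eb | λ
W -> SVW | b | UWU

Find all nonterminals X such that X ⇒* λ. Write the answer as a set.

{T, V}

Directly nullable (have an ε-rule): {V}.
T is nullable via T -> V (every symbol on the right is already known nullable).
Not nullable: S, U, W — each has a terminal in every rule's right-hand side or depends on a non-nullable symbol.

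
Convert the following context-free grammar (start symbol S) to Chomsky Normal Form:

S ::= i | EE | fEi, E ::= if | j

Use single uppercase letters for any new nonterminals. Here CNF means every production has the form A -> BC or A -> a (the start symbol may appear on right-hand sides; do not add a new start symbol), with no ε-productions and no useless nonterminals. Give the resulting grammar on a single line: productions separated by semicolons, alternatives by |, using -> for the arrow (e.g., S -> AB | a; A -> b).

No ε-productions.
No unit productions to eliminate.
TERM: introduce B -> f, A -> i and substitute in every rule of length ≥2.
BIN: S -> BEA becomes S -> BC, C -> EA.

S -> i | BC | EE; A -> i; B -> f; C -> EA; E -> j | AB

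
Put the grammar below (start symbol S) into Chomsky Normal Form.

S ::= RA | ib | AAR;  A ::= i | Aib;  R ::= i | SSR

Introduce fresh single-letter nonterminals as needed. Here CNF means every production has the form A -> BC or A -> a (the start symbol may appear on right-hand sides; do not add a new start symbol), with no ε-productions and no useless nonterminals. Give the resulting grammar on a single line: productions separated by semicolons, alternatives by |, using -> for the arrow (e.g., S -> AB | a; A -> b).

No ε-productions.
No unit productions to eliminate.
TERM: introduce C -> b, B -> i and substitute in every rule of length ≥2.
BIN: A -> ABC becomes A -> AD, D -> BC; R -> SSR becomes R -> SE, E -> SR; S -> AAR becomes S -> AF, F -> AR.

S -> AF | BC | RA; A -> i | AD; B -> i; C -> b; D -> BC; E -> SR; F -> AR; R -> i | SE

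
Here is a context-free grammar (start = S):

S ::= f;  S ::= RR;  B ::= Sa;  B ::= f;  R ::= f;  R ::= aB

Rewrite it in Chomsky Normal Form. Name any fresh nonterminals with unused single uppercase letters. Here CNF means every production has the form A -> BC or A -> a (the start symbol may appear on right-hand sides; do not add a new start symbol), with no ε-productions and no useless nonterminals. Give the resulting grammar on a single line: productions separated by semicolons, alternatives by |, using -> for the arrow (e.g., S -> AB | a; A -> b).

S -> f | RR; A -> a; B -> f | SA; R -> f | AB

No ε-productions.
No unit productions to eliminate.
TERM: introduce A -> a and substitute in every rule of length ≥2.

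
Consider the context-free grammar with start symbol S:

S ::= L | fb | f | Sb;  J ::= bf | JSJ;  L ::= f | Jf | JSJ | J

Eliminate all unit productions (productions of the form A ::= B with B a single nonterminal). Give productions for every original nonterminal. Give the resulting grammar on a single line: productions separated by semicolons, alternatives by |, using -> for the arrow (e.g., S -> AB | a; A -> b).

S -> f | Jf | Sb | bf | fb | JSJ; J -> bf | JSJ; L -> f | Jf | bf | JSJ

Unit productions: L->J, S->L.
Unit pairs (A ⇒* B via units): (L,J), (S,J), (S,L).
S: inherits non-unit rules of {J, L, S} → JSJ | Jf | Sb | bf | f | fb.
J: inherits non-unit rules of {J} → JSJ | bf.
L: inherits non-unit rules of {J, L} → JSJ | Jf | bf | f.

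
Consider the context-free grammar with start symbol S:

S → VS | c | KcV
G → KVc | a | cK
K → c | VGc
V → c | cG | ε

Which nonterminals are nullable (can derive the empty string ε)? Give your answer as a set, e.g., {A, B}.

{V}

Directly nullable (have an ε-rule): {V}.
Not nullable: G, K, S — each has a terminal in every rule's right-hand side or depends on a non-nullable symbol.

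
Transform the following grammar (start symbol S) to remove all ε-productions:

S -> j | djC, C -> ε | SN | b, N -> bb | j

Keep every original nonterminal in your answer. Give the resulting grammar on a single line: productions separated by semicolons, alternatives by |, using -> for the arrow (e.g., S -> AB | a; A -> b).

Nullable set: {C}.
S -> djC: C nullable, giving dj | djC.
Drop C -> ε.
Unchanged (no nullable symbols): S -> j; C -> SN; C -> b; N -> bb; N -> j.

S -> j | dj | djC; C -> b | SN; N -> j | bb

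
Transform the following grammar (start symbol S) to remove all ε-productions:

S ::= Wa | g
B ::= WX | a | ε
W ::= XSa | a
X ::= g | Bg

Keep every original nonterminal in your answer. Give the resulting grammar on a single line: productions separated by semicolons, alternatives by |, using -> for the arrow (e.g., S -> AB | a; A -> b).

S -> g | Wa; B -> a | WX; W -> a | XSa; X -> g | Bg

Nullable set: {B}.
Drop B -> ε.
X -> Bg: B nullable, giving Bg | g.
Unchanged (no nullable symbols): S -> Wa; S -> g; B -> WX; B -> a; W -> XSa; W -> a; X -> g.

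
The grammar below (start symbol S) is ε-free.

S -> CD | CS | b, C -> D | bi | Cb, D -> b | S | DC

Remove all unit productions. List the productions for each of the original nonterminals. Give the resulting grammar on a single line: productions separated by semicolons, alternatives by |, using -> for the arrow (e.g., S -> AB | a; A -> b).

S -> b | CD | CS; C -> b | CD | CS | Cb | DC | bi; D -> b | CD | CS | DC

Unit productions: C->D, D->S.
Unit pairs (A ⇒* B via units): (C,D), (C,S), (D,S).
S: inherits non-unit rules of {S} → CD | CS | b.
C: inherits non-unit rules of {C, D, S} → CD | CS | Cb | DC | b | bi.
D: inherits non-unit rules of {D, S} → CD | CS | DC | b.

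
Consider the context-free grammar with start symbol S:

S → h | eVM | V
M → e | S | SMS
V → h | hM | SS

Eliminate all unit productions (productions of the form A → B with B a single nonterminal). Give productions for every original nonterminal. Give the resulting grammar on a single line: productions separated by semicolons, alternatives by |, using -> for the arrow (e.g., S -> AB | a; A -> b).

S -> h | SS | hM | eVM; M -> e | h | SS | hM | SMS | eVM; V -> h | SS | hM

Unit productions: M->S, S->V.
Unit pairs (A ⇒* B via units): (M,S), (M,V), (S,V).
S: inherits non-unit rules of {S, V} → SS | eVM | h | hM.
M: inherits non-unit rules of {M, S, V} → SMS | SS | e | eVM | h | hM.
V: inherits non-unit rules of {V} → SS | h | hM.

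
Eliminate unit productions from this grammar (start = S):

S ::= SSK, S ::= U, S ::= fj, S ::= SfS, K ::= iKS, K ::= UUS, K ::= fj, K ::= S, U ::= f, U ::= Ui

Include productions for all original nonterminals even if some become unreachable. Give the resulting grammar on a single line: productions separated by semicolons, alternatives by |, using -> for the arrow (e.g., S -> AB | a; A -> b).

S -> f | Ui | fj | SSK | SfS; K -> f | Ui | fj | SSK | SfS | UUS | iKS; U -> f | Ui

Unit productions: K->S, S->U.
Unit pairs (A ⇒* B via units): (K,S), (K,U), (S,U).
S: inherits non-unit rules of {S, U} → SSK | SfS | Ui | f | fj.
K: inherits non-unit rules of {K, S, U} → SSK | SfS | UUS | Ui | f | fj | iKS.
U: inherits non-unit rules of {U} → Ui | f.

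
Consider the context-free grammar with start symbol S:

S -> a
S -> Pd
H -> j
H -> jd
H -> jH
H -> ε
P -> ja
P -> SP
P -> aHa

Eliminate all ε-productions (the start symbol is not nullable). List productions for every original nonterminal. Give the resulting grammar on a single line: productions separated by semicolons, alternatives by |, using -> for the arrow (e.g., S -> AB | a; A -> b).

S -> a | Pd; H -> j | jH | jd; P -> SP | aa | ja | aHa

Nullable set: {H}.
Drop H -> ε.
H -> jH: H nullable, giving j | jH.
P -> aHa: H nullable, giving aHa | aa.
Unchanged (no nullable symbols): S -> Pd; S -> a; H -> j; H -> jd; P -> SP; P -> ja.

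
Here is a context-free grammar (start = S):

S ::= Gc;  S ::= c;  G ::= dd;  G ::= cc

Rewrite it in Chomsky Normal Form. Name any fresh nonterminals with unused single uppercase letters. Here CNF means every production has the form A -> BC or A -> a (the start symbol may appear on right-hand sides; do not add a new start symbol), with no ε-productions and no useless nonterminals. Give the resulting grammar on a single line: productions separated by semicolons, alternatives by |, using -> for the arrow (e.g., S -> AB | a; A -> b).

No ε-productions.
No unit productions to eliminate.
TERM: introduce A -> c, B -> d and substitute in every rule of length ≥2.

S -> c | GA; A -> c; B -> d; G -> AA | BB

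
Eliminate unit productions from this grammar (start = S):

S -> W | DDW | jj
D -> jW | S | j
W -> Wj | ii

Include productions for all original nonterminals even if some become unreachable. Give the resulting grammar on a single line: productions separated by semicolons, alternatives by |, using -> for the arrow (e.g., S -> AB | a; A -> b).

S -> Wj | ii | jj | DDW; D -> j | Wj | ii | jW | jj | DDW; W -> Wj | ii

Unit productions: D->S, S->W.
Unit pairs (A ⇒* B via units): (D,S), (D,W), (S,W).
S: inherits non-unit rules of {S, W} → DDW | Wj | ii | jj.
D: inherits non-unit rules of {D, S, W} → DDW | Wj | ii | j | jW | jj.
W: inherits non-unit rules of {W} → Wj | ii.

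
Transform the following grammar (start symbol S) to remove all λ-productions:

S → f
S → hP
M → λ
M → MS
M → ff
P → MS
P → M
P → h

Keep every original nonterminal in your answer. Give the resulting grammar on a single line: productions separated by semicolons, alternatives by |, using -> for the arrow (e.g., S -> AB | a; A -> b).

Nullable set: {M, P}.
S -> hP: P nullable, giving h | hP.
Drop M -> λ.
M -> MS: M nullable, giving MS | S.
P -> M: M nullable, giving M.
P -> MS: M nullable, giving MS | S.
Unchanged (no nullable symbols): S -> f; M -> ff; P -> h.

S -> f | h | hP; M -> S | MS | ff; P -> M | S | h | MS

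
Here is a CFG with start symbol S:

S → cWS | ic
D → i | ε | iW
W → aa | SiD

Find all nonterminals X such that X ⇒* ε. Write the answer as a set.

Directly nullable (have an ε-rule): {D}.
Not nullable: S, W — each has a terminal in every rule's right-hand side or depends on a non-nullable symbol.

{D}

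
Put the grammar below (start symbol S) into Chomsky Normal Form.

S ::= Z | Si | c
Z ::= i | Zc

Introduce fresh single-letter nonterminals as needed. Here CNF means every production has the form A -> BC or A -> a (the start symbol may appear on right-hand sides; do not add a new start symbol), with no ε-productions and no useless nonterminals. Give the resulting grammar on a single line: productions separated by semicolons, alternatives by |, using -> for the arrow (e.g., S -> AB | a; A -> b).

No ε-productions.
After unit-elimination: S -> c | i | Si | Zc; Z -> i | Zc.
TERM: introduce B -> c, A -> i and substitute in every rule of length ≥2.

S -> c | i | SA | ZB; A -> i; B -> c; Z -> i | ZB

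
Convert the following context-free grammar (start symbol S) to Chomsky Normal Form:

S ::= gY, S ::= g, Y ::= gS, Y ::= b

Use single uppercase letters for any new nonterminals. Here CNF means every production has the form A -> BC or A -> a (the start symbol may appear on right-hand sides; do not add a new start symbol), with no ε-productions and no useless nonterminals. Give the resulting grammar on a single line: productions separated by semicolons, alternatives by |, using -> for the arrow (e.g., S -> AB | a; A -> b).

S -> g | AY; A -> g; Y -> b | AS

No ε-productions.
No unit productions to eliminate.
TERM: introduce A -> g and substitute in every rule of length ≥2.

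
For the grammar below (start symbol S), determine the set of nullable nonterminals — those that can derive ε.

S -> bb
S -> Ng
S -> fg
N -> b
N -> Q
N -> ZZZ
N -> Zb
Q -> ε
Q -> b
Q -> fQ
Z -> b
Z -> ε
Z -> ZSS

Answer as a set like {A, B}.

{N, Q, Z}

Directly nullable (have an ε-rule): {Q, Z}.
N is nullable via N -> Q (every symbol on the right is already known nullable).
Not nullable: S — each has a terminal in every rule's right-hand side or depends on a non-nullable symbol.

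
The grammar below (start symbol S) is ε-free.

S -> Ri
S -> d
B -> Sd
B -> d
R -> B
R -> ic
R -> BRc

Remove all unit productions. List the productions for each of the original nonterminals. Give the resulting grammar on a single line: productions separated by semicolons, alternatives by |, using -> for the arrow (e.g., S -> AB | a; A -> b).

Unit productions: R->B.
Unit pairs (A ⇒* B via units): (R,B).
S: inherits non-unit rules of {S} → Ri | d.
B: inherits non-unit rules of {B} → Sd | d.
R: inherits non-unit rules of {B, R} → BRc | Sd | d | ic.

S -> d | Ri; B -> d | Sd; R -> d | Sd | ic | BRc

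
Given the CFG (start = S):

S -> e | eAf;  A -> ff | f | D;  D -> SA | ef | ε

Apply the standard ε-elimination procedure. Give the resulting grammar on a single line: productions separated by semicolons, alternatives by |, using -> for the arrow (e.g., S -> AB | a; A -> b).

S -> e | ef | eAf; A -> D | f | ff; D -> S | SA | ef

Nullable set: {A, D}.
S -> eAf: A nullable, giving eAf | ef.
A -> D: D nullable, giving D.
Drop D -> ε.
D -> SA: A nullable, giving S | SA.
Unchanged (no nullable symbols): S -> e; A -> f; A -> ff; D -> ef.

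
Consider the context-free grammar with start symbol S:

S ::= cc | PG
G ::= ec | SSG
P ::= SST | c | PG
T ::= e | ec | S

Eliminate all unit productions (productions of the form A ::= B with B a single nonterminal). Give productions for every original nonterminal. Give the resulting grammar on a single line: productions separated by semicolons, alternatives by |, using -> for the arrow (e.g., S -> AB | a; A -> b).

Unit productions: T->S.
Unit pairs (A ⇒* B via units): (T,S).
S: inherits non-unit rules of {S} → PG | cc.
G: inherits non-unit rules of {G} → SSG | ec.
P: inherits non-unit rules of {P} → PG | SST | c.
T: inherits non-unit rules of {S, T} → PG | cc | e | ec.

S -> PG | cc; G -> ec | SSG; P -> c | PG | SST; T -> e | PG | cc | ec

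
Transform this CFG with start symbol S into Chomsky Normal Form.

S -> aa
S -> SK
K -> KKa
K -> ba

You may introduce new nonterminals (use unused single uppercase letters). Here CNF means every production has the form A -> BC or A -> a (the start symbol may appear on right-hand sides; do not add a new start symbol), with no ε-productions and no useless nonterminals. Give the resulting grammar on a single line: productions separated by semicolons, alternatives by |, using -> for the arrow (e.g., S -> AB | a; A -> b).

S -> AA | SK; A -> a; B -> b; C -> KA; K -> BA | KC

No ε-productions.
No unit productions to eliminate.
TERM: introduce A -> a, B -> b and substitute in every rule of length ≥2.
BIN: K -> KKA becomes K -> KC, C -> KA.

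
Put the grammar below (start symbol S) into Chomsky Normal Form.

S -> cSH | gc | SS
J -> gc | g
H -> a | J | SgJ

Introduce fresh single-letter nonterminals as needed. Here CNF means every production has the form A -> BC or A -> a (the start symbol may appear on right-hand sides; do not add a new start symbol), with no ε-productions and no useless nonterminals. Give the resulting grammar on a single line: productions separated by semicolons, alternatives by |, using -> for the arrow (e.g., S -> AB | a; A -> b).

No ε-productions.
After unit-elimination: S -> SS | gc | cSH; H -> a | g | gc | SgJ; J -> g | gc.
TERM: introduce B -> c, A -> g and substitute in every rule of length ≥2.
BIN: H -> SAJ becomes H -> SC, C -> AJ; S -> BSH becomes S -> BD, D -> SH.

S -> AB | BD | SS; A -> g; B -> c; C -> AJ; D -> SH; H -> a | g | AB | SC; J -> g | AB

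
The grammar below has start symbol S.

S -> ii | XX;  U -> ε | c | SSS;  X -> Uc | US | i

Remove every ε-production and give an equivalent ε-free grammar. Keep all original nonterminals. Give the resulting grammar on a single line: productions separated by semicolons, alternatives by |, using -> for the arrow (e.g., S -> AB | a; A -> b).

Nullable set: {U}.
Drop U -> ε.
X -> US: U nullable, giving S | US.
X -> Uc: U nullable, giving Uc | c.
Unchanged (no nullable symbols): S -> XX; S -> ii; U -> SSS; U -> c; X -> i.

S -> XX | ii; U -> c | SSS; X -> S | c | i | US | Uc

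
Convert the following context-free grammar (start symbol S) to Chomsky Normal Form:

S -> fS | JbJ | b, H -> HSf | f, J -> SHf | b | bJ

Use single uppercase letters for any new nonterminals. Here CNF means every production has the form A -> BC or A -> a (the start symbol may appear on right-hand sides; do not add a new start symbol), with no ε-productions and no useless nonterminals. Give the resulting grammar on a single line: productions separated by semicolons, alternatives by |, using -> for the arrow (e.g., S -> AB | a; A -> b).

No ε-productions.
No unit productions to eliminate.
TERM: introduce B -> b, A -> f and substitute in every rule of length ≥2.
BIN: H -> HSA becomes H -> HC, C -> SA; J -> SHA becomes J -> SD, D -> HA; S -> JBJ becomes S -> JE, E -> BJ.

S -> b | AS | JE; A -> f; B -> b; C -> SA; D -> HA; E -> BJ; H -> f | HC; J -> b | BJ | SD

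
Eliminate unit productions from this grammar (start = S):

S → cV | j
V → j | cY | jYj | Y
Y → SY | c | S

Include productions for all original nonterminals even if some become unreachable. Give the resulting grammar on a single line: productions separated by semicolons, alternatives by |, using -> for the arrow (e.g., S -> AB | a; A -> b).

Unit productions: V->Y, Y->S.
Unit pairs (A ⇒* B via units): (V,S), (V,Y), (Y,S).
S: inherits non-unit rules of {S} → cV | j.
V: inherits non-unit rules of {S, V, Y} → SY | c | cV | cY | j | jYj.
Y: inherits non-unit rules of {S, Y} → SY | c | cV | j.

S -> j | cV; V -> c | j | SY | cV | cY | jYj; Y -> c | j | SY | cV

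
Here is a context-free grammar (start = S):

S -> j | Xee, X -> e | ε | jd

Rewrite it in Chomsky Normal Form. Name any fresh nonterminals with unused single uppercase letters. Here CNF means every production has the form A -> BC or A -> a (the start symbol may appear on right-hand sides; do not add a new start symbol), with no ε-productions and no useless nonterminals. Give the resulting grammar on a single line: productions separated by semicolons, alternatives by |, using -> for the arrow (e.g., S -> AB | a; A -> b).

Nullable: {X}; after ε-elimination: S -> j | ee | Xee; X -> e | jd.
No unit productions to eliminate.
TERM: introduce C -> d, A -> e, B -> j and substitute in every rule of length ≥2.
BIN: S -> XAA becomes S -> XD, D -> AA.

S -> j | AA | XD; A -> e; B -> j; C -> d; D -> AA; X -> e | BC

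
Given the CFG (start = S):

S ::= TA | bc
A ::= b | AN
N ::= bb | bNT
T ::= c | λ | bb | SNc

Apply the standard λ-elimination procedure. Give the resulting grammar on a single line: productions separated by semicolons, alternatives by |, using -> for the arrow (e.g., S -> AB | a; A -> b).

Nullable set: {T}.
S -> TA: T nullable, giving A | TA.
N -> bNT: T nullable, giving bN | bNT.
Drop T -> λ.
Unchanged (no nullable symbols): S -> bc; A -> AN; A -> b; N -> bb; T -> SNc; T -> bb; T -> c.

S -> A | TA | bc; A -> b | AN; N -> bN | bb | bNT; T -> c | bb | SNc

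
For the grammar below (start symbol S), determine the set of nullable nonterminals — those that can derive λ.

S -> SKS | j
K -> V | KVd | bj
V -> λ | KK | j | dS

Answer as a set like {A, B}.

{K, V}

Directly nullable (have an ε-rule): {V}.
K is nullable via K -> V (every symbol on the right is already known nullable).
Not nullable: S — each has a terminal in every rule's right-hand side or depends on a non-nullable symbol.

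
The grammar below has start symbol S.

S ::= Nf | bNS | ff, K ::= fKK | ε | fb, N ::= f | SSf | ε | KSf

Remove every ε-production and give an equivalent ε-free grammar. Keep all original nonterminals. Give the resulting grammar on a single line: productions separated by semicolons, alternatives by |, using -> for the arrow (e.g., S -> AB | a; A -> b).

Nullable set: {K, N}.
S -> Nf: N nullable, giving Nf | f.
S -> bNS: N nullable, giving bNS | bS.
Drop K -> ε.
K -> fKK: K, K nullable, giving f | fK | fKK.
Drop N -> ε.
N -> KSf: K nullable, giving KSf | Sf.
Unchanged (no nullable symbols): S -> ff; K -> fb; N -> SSf; N -> f.

S -> f | Nf | bS | ff | bNS; K -> f | fK | fb | fKK; N -> f | Sf | KSf | SSf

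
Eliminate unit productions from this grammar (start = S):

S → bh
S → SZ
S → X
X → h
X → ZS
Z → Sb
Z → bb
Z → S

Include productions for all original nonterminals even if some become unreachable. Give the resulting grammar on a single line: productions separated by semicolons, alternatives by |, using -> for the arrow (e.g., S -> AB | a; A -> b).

S -> h | SZ | ZS | bh; X -> h | ZS; Z -> h | SZ | Sb | ZS | bb | bh

Unit productions: S->X, Z->S.
Unit pairs (A ⇒* B via units): (S,X), (Z,S), (Z,X).
S: inherits non-unit rules of {S, X} → SZ | ZS | bh | h.
X: inherits non-unit rules of {X} → ZS | h.
Z: inherits non-unit rules of {S, X, Z} → SZ | Sb | ZS | bb | bh | h.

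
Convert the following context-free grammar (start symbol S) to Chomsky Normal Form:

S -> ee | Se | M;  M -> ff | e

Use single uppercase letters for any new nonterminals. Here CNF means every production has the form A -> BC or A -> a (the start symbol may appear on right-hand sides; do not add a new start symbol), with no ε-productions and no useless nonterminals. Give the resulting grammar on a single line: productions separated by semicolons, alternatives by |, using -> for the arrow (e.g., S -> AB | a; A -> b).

S -> e | AA | BB | SB; A -> f; B -> e

No ε-productions.
After unit-elimination: S -> e | Se | ee | ff; M -> e | ff.
TERM: introduce B -> e, A -> f and substitute in every rule of length ≥2.
Drop unreachable/unproductive: M.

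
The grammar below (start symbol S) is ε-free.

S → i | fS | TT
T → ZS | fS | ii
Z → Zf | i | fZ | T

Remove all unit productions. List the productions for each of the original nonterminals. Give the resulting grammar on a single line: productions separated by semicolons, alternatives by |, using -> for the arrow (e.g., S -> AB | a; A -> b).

Unit productions: Z->T.
Unit pairs (A ⇒* B via units): (Z,T).
S: inherits non-unit rules of {S} → TT | fS | i.
T: inherits non-unit rules of {T} → ZS | fS | ii.
Z: inherits non-unit rules of {T, Z} → ZS | Zf | fS | fZ | i | ii.

S -> i | TT | fS; T -> ZS | fS | ii; Z -> i | ZS | Zf | fS | fZ | ii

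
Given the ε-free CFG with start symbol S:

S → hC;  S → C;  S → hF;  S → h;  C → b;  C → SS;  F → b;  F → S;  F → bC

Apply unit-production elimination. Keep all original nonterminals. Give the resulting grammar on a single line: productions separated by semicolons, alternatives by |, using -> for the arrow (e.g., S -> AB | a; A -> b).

Unit productions: F->S, S->C.
Unit pairs (A ⇒* B via units): (F,C), (F,S), (S,C).
S: inherits non-unit rules of {C, S} → SS | b | h | hC | hF.
C: inherits non-unit rules of {C} → SS | b.
F: inherits non-unit rules of {C, F, S} → SS | b | bC | h | hC | hF.

S -> b | h | SS | hC | hF; C -> b | SS; F -> b | h | SS | bC | hC | hF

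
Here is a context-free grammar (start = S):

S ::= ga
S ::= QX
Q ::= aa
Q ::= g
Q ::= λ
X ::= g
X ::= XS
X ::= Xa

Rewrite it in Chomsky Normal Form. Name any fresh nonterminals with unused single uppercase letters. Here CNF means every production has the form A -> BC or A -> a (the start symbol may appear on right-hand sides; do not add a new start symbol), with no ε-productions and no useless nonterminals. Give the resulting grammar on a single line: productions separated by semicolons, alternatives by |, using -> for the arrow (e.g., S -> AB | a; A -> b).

S -> g | BA | QX | XA | XS; A -> a; B -> g; Q -> g | AA; X -> g | XA | XS

Nullable: {Q}; after ε-elimination: S -> X | QX | ga; Q -> g | aa; X -> g | XS | Xa.
After unit-elimination: S -> g | QX | XS | Xa | ga; Q -> g | aa; X -> g | XS | Xa.
TERM: introduce A -> a, B -> g and substitute in every rule of length ≥2.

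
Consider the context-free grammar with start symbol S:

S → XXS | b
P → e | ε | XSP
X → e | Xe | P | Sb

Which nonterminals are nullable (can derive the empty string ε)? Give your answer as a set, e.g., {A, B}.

Directly nullable (have an ε-rule): {P}.
X is nullable via X -> P (every symbol on the right is already known nullable).
Not nullable: S — each has a terminal in every rule's right-hand side or depends on a non-nullable symbol.

{P, X}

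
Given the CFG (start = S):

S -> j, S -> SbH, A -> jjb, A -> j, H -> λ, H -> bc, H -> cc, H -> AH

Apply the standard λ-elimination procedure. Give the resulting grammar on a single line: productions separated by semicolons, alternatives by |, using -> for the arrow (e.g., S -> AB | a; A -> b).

S -> j | Sb | SbH; A -> j | jjb; H -> A | AH | bc | cc

Nullable set: {H}.
S -> SbH: H nullable, giving Sb | SbH.
Drop H -> λ.
H -> AH: H nullable, giving A | AH.
Unchanged (no nullable symbols): S -> j; A -> j; A -> jjb; H -> bc; H -> cc.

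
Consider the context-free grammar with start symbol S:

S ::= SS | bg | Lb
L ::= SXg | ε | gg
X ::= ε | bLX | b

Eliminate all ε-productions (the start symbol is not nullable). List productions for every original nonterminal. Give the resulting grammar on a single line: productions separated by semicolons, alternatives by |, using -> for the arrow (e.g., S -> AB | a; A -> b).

Nullable set: {L, X}.
S -> Lb: L nullable, giving Lb | b.
Drop L -> ε.
L -> SXg: X nullable, giving SXg | Sg.
Drop X -> ε.
X -> bLX: L, X nullable, giving b | bL | bLX | bX.
Unchanged (no nullable symbols): S -> SS; S -> bg; L -> gg; X -> b.

S -> b | Lb | SS | bg; L -> Sg | gg | SXg; X -> b | bL | bX | bLX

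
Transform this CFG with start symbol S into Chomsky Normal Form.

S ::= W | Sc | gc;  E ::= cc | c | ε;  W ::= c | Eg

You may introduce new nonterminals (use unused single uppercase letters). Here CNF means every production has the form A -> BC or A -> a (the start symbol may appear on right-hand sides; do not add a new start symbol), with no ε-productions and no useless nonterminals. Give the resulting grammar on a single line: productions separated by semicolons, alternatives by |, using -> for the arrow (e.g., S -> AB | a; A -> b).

S -> c | g | BA | EB | SA; A -> c; B -> g; E -> c | AA

Nullable: {E}; after ε-elimination: S -> W | Sc | gc; E -> c | cc; W -> c | g | Eg.
After unit-elimination: S -> c | g | Eg | Sc | gc; E -> c | cc; W -> c | g | Eg.
TERM: introduce A -> c, B -> g and substitute in every rule of length ≥2.
Drop unreachable/unproductive: W.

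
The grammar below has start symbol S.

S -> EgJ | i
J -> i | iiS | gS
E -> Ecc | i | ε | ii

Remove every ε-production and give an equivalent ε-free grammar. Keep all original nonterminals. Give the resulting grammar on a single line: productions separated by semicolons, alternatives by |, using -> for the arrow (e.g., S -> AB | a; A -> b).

S -> i | gJ | EgJ; E -> i | cc | ii | Ecc; J -> i | gS | iiS

Nullable set: {E}.
S -> EgJ: E nullable, giving EgJ | gJ.
Drop E -> ε.
E -> Ecc: E nullable, giving Ecc | cc.
Unchanged (no nullable symbols): S -> i; E -> i; E -> ii; J -> gS; J -> i; J -> iiS.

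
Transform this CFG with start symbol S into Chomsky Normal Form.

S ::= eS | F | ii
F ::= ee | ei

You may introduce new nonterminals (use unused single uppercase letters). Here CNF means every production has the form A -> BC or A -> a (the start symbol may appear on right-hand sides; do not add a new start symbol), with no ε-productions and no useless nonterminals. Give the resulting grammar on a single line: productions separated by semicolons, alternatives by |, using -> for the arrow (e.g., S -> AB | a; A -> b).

No ε-productions.
After unit-elimination: S -> eS | ee | ei | ii; F -> ee | ei.
TERM: introduce A -> e, B -> i and substitute in every rule of length ≥2.
Drop unreachable/unproductive: F.

S -> AA | AB | AS | BB; A -> e; B -> i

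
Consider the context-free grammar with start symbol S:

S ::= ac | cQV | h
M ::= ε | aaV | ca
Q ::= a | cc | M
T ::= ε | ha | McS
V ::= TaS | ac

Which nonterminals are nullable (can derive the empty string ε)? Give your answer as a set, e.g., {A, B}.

{M, Q, T}

Directly nullable (have an ε-rule): {M, T}.
Q is nullable via Q -> M (every symbol on the right is already known nullable).
Not nullable: S, V — each has a terminal in every rule's right-hand side or depends on a non-nullable symbol.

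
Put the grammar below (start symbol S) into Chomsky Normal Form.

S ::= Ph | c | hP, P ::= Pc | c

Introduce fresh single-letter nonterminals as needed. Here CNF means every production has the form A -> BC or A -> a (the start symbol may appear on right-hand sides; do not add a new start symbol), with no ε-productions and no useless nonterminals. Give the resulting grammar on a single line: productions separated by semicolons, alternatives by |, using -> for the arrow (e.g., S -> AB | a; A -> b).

No ε-productions.
No unit productions to eliminate.
TERM: introduce A -> c, B -> h and substitute in every rule of length ≥2.

S -> c | BP | PB; A -> c; B -> h; P -> c | PA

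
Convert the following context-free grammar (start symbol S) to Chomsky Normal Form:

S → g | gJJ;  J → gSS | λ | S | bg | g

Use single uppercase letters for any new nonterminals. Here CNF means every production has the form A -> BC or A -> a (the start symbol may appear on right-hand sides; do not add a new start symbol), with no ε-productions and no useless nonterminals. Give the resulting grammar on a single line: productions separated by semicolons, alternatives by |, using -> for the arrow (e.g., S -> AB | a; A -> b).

S -> g | BE | BJ; A -> b; B -> g; C -> JJ; D -> SS; E -> JJ; J -> g | AB | BC | BD | BJ

Nullable: {J}; after ε-elimination: S -> g | gJ | gJJ; J -> S | g | bg | gSS.
After unit-elimination: S -> g | gJ | gJJ; J -> g | bg | gJ | gJJ | gSS.
TERM: introduce A -> b, B -> g and substitute in every rule of length ≥2.
BIN: J -> BJJ becomes J -> BC, C -> JJ; J -> BSS becomes J -> BD, D -> SS; S -> BJJ becomes S -> BE, E -> JJ.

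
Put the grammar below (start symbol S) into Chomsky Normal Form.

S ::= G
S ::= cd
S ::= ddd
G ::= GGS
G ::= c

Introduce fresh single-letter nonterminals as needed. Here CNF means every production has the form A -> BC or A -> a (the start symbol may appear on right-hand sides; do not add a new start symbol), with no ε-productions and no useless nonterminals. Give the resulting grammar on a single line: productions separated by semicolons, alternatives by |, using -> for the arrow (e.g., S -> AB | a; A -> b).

No ε-productions.
After unit-elimination: S -> c | cd | GGS | ddd; G -> c | GGS.
TERM: introduce A -> c, B -> d and substitute in every rule of length ≥2.
BIN: G -> GGS becomes G -> GC, C -> GS; S -> BBB becomes S -> BD, D -> BB; S -> GGS becomes S -> GE, E -> GS.

S -> c | AB | BD | GE; A -> c; B -> d; C -> GS; D -> BB; E -> GS; G -> c | GC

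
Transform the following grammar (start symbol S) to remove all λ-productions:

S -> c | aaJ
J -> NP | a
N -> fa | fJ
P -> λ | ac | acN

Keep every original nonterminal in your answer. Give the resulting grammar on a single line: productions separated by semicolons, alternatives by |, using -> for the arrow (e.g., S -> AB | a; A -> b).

Nullable set: {P}.
J -> NP: P nullable, giving N | NP.
Drop P -> λ.
Unchanged (no nullable symbols): S -> aaJ; S -> c; J -> a; N -> fJ; N -> fa; P -> ac; P -> acN.

S -> c | aaJ; J -> N | a | NP; N -> fJ | fa; P -> ac | acN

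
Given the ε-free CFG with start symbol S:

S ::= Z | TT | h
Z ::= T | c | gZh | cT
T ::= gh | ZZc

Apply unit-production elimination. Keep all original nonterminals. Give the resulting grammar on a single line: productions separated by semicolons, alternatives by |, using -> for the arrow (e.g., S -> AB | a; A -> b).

Unit productions: S->Z, Z->T.
Unit pairs (A ⇒* B via units): (S,T), (S,Z), (Z,T).
S: inherits non-unit rules of {S, T, Z} → TT | ZZc | c | cT | gZh | gh | h.
T: inherits non-unit rules of {T} → ZZc | gh.
Z: inherits non-unit rules of {T, Z} → ZZc | c | cT | gZh | gh.

S -> c | h | TT | cT | gh | ZZc | gZh; T -> gh | ZZc; Z -> c | cT | gh | ZZc | gZh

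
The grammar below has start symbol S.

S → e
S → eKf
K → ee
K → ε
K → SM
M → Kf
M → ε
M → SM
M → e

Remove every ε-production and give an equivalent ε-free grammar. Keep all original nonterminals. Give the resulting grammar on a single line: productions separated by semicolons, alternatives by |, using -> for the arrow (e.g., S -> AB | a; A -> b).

Nullable set: {K, M}.
S -> eKf: K nullable, giving eKf | ef.
Drop K -> ε.
K -> SM: M nullable, giving S | SM.
Drop M -> ε.
M -> Kf: K nullable, giving Kf | f.
M -> SM: M nullable, giving S | SM.
Unchanged (no nullable symbols): S -> e; K -> ee; M -> e.

S -> e | ef | eKf; K -> S | SM | ee; M -> S | e | f | Kf | SM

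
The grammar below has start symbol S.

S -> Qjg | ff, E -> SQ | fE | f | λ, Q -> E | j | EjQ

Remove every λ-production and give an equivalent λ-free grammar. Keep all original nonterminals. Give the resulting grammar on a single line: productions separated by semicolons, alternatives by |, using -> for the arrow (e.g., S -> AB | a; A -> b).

Nullable set: {E, Q}.
S -> Qjg: Q nullable, giving Qjg | jg.
Drop E -> λ.
E -> SQ: Q nullable, giving S | SQ.
E -> fE: E nullable, giving f | fE.
Q -> E: E nullable, giving E.
Q -> EjQ: E, Q nullable, giving Ej | EjQ | j | jQ.
Unchanged (no nullable symbols): S -> ff; E -> f; Q -> j.

S -> ff | jg | Qjg; E -> S | f | SQ | fE; Q -> E | j | Ej | jQ | EjQ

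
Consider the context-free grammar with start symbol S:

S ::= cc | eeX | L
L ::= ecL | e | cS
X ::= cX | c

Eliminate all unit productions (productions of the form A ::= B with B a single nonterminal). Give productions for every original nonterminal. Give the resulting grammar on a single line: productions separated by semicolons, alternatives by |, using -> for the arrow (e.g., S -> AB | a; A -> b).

Unit productions: S->L.
Unit pairs (A ⇒* B via units): (S,L).
S: inherits non-unit rules of {L, S} → cS | cc | e | ecL | eeX.
L: inherits non-unit rules of {L} → cS | e | ecL.
X: inherits non-unit rules of {X} → c | cX.

S -> e | cS | cc | ecL | eeX; L -> e | cS | ecL; X -> c | cX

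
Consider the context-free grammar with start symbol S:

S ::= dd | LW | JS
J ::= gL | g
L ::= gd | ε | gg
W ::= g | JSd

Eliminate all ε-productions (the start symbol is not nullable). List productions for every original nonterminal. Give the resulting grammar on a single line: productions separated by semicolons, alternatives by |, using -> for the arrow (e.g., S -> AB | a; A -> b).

S -> W | JS | LW | dd; J -> g | gL; L -> gd | gg; W -> g | JSd

Nullable set: {L}.
S -> LW: L nullable, giving LW | W.
J -> gL: L nullable, giving g | gL.
Drop L -> ε.
Unchanged (no nullable symbols): S -> JS; S -> dd; J -> g; L -> gd; L -> gg; W -> JSd; W -> g.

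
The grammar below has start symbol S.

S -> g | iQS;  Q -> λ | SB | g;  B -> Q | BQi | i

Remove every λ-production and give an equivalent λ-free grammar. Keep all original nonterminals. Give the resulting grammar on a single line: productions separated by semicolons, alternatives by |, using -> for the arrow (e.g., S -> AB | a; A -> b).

Nullable set: {B, Q}.
S -> iQS: Q nullable, giving iQS | iS.
B -> BQi: B, Q nullable, giving BQi | Bi | Qi | i.
B -> Q: Q nullable, giving Q.
Drop Q -> λ.
Q -> SB: B nullable, giving S | SB.
Unchanged (no nullable symbols): S -> g; B -> i; Q -> g.

S -> g | iS | iQS; B -> Q | i | Bi | Qi | BQi; Q -> S | g | SB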